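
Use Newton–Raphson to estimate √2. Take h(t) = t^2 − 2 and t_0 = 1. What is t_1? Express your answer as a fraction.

h'(t) = 2t.
h(1) = −1, h'(1) = 2, so t_1 = 1 − (−1)/2 = 3/2.

3/2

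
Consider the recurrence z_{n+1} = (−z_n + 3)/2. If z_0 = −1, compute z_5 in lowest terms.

z_1 = (−(−1) + 3)/2 = 2.
z_2 = (−2 + 3)/2 = 1/2.
z_3 = (−(1/2) + 3)/2 = 5/4.
z_4 = (−(5/4) + 3)/2 = 7/8.
z_5 = (−(7/8) + 3)/2 = 17/16.

17/16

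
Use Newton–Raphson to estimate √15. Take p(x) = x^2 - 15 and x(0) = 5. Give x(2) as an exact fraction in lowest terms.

31/8

p'(x) = 2x.
p(5) = 10, p'(5) = 10, so x(1) = 5 - 10/10 = 4.
p(4) = 1, p'(4) = 8, so x(2) = 4 - 1/8 = 31/8.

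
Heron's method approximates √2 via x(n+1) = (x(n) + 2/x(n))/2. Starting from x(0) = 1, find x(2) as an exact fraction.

17/12

x(1) = (1 + 2/1)/2 = 3/2.
x(2) = (3/2 + 2/(3/2))/2 = 17/12.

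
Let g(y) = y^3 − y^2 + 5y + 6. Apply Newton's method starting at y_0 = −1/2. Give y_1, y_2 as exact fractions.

g'(y) = 3y^2 − 2y + 5.
g(−1/2) = 25/8, g'(−1/2) = 27/4, so y_1 = (−1/2) − (25/8)/(27/4) = −26/27.
g(−26/27) = −12500/19683, g'(−26/27) = 2359/243, so y_2 = (−26/27) − (−12500/19683)/(2359/243) = −171502/191079.

y_1 = −26/27, y_2 = −171502/191079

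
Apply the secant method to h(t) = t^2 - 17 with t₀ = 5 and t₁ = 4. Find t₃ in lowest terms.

h(5) = 8, h(4) = -1. t₂ = 4 - (-1)·(4 - 5)/((-1) - 8) = 37/9.
h(4) = -1, h(37/9) = -8/81. t₃ = (37/9) - (-8/81)·((37/9) - 4)/((-8/81) - (-1)) = 301/73.

301/73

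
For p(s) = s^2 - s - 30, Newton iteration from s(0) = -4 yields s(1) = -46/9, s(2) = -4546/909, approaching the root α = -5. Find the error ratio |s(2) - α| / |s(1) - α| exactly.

1/101

s(1) - α = -46/9 - (-5) = -46/9 + 5 = -1/9, so |s(1) - α| = 1/9.
s(2) - α = -4546/909 - (-5) = -4546/909 + 5 = -1/909, so |s(2) - α| = 1/909.
Ratio = (1/909) / (1/9) = 1/101.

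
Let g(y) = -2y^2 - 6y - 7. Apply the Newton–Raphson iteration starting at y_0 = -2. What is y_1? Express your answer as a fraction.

g'(y) = -4y - 6.
g(-2) = -3, g'(-2) = 2, so y_1 = (-2) - (-3)/2 = -1/2.

-1/2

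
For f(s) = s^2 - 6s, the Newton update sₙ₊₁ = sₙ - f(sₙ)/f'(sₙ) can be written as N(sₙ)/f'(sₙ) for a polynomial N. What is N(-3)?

9

f'(s) = 2s - 6.
N(s) = s·f'(s) - f(s) = s·(2s - 6) - (s^2 - 6s) = s^2.
N(-3) = 9.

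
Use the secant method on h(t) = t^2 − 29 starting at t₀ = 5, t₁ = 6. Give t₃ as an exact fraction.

h(5) = −4, h(6) = 7. t₂ = 6 − 7·(6 − 5)/(7 − (−4)) = 59/11.
h(6) = 7, h(59/11) = −28/121. t₃ = (59/11) − (−28/121)·((59/11) − 6)/((−28/121) − 7) = 673/125.

673/125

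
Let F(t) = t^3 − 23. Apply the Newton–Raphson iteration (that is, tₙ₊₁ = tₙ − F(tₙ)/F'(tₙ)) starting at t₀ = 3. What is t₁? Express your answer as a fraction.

77/27

F'(t) = 3t^2.
F(3) = 4, F'(3) = 27, so t₁ = 3 − 4/27 = 77/27.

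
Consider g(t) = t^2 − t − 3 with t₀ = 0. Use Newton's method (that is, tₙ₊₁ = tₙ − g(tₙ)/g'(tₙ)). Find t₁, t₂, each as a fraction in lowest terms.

t₁ = −3, t₂ = −12/7

g'(t) = 2t − 1.
g(0) = −3, g'(0) = −1, so t₁ = 0 − (−3)/(−1) = −3.
g(−3) = 9, g'(−3) = −7, so t₂ = (−3) − 9/(−7) = −12/7.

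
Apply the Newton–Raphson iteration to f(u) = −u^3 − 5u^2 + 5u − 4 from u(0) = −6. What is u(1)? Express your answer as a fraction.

−256/43

f'(u) = −3u^2 − 10u + 5.
f(−6) = 2, f'(−6) = −43, so u(1) = (−6) − 2/(−43) = −256/43.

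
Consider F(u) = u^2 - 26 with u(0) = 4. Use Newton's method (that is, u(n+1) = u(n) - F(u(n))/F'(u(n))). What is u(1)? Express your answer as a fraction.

21/4

F'(u) = 2u.
F(4) = -10, F'(4) = 8, so u(1) = 4 - (-10)/8 = 21/4.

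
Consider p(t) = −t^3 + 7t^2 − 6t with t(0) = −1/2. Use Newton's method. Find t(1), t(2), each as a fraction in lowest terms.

t(1) = −8/55, t(2) = −12832/673805

p'(t) = −3t^2 + 14t − 6.
p(−1/2) = 39/8, p'(−1/2) = −55/4, so t(1) = (−1/2) − (39/8)/(−55/4) = −8/55.
p(−8/55) = 170352/166375, p'(−8/55) = −24502/3025, so t(2) = (−8/55) − (170352/166375)/(−24502/3025) = −12832/673805.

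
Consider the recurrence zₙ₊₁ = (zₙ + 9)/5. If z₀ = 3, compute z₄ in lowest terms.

z₁ = (3 + 9)/5 = 12/5.
z₂ = ((12/5) + 9)/5 = 57/25.
z₃ = ((57/25) + 9)/5 = 282/125.
z₄ = ((282/125) + 9)/5 = 1407/625.

1407/625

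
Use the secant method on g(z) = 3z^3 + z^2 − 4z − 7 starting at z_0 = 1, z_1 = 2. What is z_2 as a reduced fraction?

g(1) = −7, g(2) = 13. z_2 = 2 − 13·(2 − 1)/(13 − (−7)) = 27/20.

27/20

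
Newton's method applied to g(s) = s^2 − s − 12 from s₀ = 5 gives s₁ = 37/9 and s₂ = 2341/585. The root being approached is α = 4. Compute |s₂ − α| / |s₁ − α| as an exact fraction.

1/65

s₁ − α = 37/9 − 4 = 1/9, so |s₁ − α| = 1/9.
s₂ − α = 2341/585 − 4 = 1/585, so |s₂ − α| = 1/585.
Ratio = (1/585) / (1/9) = 1/65.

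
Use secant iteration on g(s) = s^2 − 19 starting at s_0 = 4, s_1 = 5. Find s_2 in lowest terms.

g(4) = −3, g(5) = 6. s_2 = 5 − 6·(5 − 4)/(6 − (−3)) = 13/3.

13/3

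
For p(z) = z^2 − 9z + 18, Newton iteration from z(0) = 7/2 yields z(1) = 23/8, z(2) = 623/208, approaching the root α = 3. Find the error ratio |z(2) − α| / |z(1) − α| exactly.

1/26

z(1) − α = 23/8 − 3 = −1/8, so |z(1) − α| = 1/8.
z(2) − α = 623/208 − 3 = −1/208, so |z(2) − α| = 1/208.
Ratio = (1/208) / (1/8) = 1/26.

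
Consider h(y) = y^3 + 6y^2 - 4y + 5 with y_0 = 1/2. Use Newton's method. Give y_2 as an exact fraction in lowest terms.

-105/18623

h'(y) = 3y^2 + 12y - 4.
h(1/2) = 37/8, h'(1/2) = 11/4, so y_1 = (1/2) - (37/8)/(11/4) = -13/11.
h(-13/11) = 21904/1331, h'(-13/11) = -1693/121, so y_2 = (-13/11) - (21904/1331)/(-1693/121) = -105/18623.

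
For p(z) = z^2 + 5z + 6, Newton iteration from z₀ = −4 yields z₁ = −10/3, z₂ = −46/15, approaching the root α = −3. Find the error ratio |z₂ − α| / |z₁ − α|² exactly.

z₁ − α = −10/3 − (−3) = −10/3 + 3 = −1/3, so |z₁ − α| = 1/3.
z₂ − α = −46/15 − (−3) = −46/15 + 3 = −1/15, so |z₂ − α| = 1/15.
|z₁ − α|² = 1/9.
Ratio = (1/15) / (1/9) = 3/5.

3/5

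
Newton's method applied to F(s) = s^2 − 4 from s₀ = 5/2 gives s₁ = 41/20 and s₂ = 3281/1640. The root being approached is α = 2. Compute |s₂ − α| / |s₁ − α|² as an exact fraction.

10/41

s₁ − α = 41/20 − 2 = 1/20, so |s₁ − α| = 1/20.
s₂ − α = 3281/1640 − 2 = 1/1640, so |s₂ − α| = 1/1640.
|s₁ − α|² = 1/400.
Ratio = (1/1640) / (1/400) = 10/41.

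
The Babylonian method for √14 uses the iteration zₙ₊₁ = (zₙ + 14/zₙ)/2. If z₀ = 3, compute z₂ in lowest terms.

z₁ = (3 + 14/3)/2 = 23/6.
z₂ = (23/6 + 14/(23/6))/2 = 1033/276.

1033/276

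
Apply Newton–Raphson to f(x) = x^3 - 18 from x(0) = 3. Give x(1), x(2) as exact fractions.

f'(x) = 3x^2.
f(3) = 9, f'(3) = 27, so x(1) = 3 - 9/27 = 8/3.
f(8/3) = 26/27, f'(8/3) = 64/3, so x(2) = (8/3) - (26/27)/(64/3) = 755/288.

x(1) = 8/3, x(2) = 755/288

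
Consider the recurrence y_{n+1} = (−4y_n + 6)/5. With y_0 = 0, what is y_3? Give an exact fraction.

y_1 = (−4·0 + 6)/5 = 6/5.
y_2 = (−4·(6/5) + 6)/5 = 6/25.
y_3 = (−4·(6/25) + 6)/5 = 126/125.

126/125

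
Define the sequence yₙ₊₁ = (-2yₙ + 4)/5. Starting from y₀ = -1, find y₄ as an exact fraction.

y₁ = (-2·(-1) + 4)/5 = 6/5.
y₂ = (-2·(6/5) + 4)/5 = 8/25.
y₃ = (-2·(8/25) + 4)/5 = 84/125.
y₄ = (-2·(84/125) + 4)/5 = 332/625.

332/625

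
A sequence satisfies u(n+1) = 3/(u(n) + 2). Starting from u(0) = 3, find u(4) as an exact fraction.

123/121

u(1) = 3/(3 + 2) = 3/5.
u(2) = 3/(3/5 + 2) = 15/13.
u(3) = 3/(15/13 + 2) = 39/41.
u(4) = 3/(39/41 + 2) = 123/121.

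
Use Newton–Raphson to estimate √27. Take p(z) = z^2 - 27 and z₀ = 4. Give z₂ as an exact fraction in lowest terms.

3577/688

p'(z) = 2z.
p(4) = -11, p'(4) = 8, so z₁ = 4 - (-11)/8 = 43/8.
p(43/8) = 121/64, p'(43/8) = 43/4, so z₂ = (43/8) - (121/64)/(43/4) = 3577/688.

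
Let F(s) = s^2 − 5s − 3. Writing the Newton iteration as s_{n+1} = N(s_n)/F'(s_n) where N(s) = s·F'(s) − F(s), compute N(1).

4

F'(s) = 2s − 5.
N(s) = s·F'(s) − F(s) = s·(2s − 5) − (s^2 − 5s − 3) = s^2 + 3.
N(1) = 4.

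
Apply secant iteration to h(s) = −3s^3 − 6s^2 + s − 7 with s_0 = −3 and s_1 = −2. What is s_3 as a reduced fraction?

−27058/10487

h(−3) = 17, h(−2) = −9. s_2 = (−2) − (−9)·((−2) − (−3))/((−9) − 17) = −61/26.
h(−2) = −9, h(−61/26) = −63801/17576. s_3 = (−61/26) − (−63801/17576)·((−61/26) − (−2))/((−63801/17576) − (−9)) = −27058/10487.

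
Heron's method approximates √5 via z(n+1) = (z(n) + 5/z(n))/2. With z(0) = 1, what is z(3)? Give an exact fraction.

z(1) = (1 + 5/1)/2 = 3.
z(2) = (3 + 5/3)/2 = 7/3.
z(3) = (7/3 + 5/(7/3))/2 = 47/21.

47/21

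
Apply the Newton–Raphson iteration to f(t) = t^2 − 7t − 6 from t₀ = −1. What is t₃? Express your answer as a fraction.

f'(t) = 2t − 7.
f(−1) = 2, f'(−1) = −9, so t₁ = (−1) − 2/(−9) = −7/9.
f(−7/9) = 4/81, f'(−7/9) = −77/9, so t₂ = (−7/9) − (4/81)/(−77/9) = −535/693.
f(−535/693) = 16/480249, f'(−535/693) = −5921/693, so t₃ = (−535/693) − (16/480249)/(−5921/693) = −3167719/4103253.

−3167719/4103253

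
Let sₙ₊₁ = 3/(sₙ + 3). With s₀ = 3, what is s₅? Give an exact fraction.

s₁ = 3/(3 + 3) = 1/2.
s₂ = 3/(1/2 + 3) = 6/7.
s₃ = 3/(6/7 + 3) = 7/9.
s₄ = 3/(7/9 + 3) = 27/34.
s₅ = 3/(27/34 + 3) = 34/43.

34/43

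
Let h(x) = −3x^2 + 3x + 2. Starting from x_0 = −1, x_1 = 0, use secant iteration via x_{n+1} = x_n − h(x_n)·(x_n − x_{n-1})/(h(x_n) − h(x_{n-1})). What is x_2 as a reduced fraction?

−1/3

h(−1) = −4, h(0) = 2. x_2 = 0 − 2·(0 − (−1))/(2 − (−4)) = −1/3.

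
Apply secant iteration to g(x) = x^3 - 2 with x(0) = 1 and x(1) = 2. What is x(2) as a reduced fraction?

8/7

g(1) = -1, g(2) = 6. x(2) = 2 - 6·(2 - 1)/(6 - (-1)) = 8/7.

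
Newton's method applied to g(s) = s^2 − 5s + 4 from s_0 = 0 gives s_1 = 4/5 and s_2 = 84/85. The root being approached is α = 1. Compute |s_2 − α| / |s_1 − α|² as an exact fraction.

5/17

s_1 − α = 4/5 − 1 = −1/5, so |s_1 − α| = 1/5.
s_2 − α = 84/85 − 1 = −1/85, so |s_2 − α| = 1/85.
|s_1 − α|² = 1/25.
Ratio = (1/85) / (1/25) = 5/17.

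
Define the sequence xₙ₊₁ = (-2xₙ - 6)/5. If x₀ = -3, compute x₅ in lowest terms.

-522/625

x₁ = (-2·(-3) - 6)/5 = 0.
x₂ = (-2·0 - 6)/5 = -6/5.
x₃ = (-2·(-6/5) - 6)/5 = -18/25.
x₄ = (-2·(-18/25) - 6)/5 = -114/125.
x₅ = (-2·(-114/125) - 6)/5 = -522/625.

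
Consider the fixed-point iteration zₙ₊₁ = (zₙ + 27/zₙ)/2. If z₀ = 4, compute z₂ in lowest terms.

3577/688

z₁ = (4 + 27/4)/2 = 43/8.
z₂ = (43/8 + 27/(43/8))/2 = 3577/688.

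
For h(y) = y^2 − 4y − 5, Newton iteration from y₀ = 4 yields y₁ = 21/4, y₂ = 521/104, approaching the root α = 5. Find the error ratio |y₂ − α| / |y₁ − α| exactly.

y₁ − α = 21/4 − 5 = 1/4, so |y₁ − α| = 1/4.
y₂ − α = 521/104 − 5 = 1/104, so |y₂ − α| = 1/104.
Ratio = (1/104) / (1/4) = 1/26.

1/26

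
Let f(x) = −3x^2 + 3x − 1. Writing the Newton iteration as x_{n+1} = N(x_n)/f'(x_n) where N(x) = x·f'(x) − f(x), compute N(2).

f'(x) = −6x + 3.
N(x) = x·f'(x) − f(x) = x·(−6x + 3) − (−3x^2 + 3x − 1) = −3x^2 + 1.
N(2) = −11.

−11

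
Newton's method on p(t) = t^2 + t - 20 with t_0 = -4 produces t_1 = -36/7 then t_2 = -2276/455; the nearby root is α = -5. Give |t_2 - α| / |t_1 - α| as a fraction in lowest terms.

1/65

t_1 - α = -36/7 - (-5) = -36/7 + 5 = -1/7, so |t_1 - α| = 1/7.
t_2 - α = -2276/455 - (-5) = -2276/455 + 5 = -1/455, so |t_2 - α| = 1/455.
Ratio = (1/455) / (1/7) = 1/65.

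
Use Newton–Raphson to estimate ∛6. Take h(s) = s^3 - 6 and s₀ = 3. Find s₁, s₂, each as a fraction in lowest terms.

s₁ = 20/9, s₂ = 10187/5400

h'(s) = 3s^2.
h(3) = 21, h'(3) = 27, so s₁ = 3 - 21/27 = 20/9.
h(20/9) = 3626/729, h'(20/9) = 400/27, so s₂ = (20/9) - (3626/729)/(400/27) = 10187/5400.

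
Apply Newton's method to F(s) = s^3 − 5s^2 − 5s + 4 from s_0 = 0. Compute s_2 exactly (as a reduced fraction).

772/1385

F'(s) = 3s^2 − 10s − 5.
F(0) = 4, F'(0) = −5, so s_1 = 0 − 4/(−5) = 4/5.
F(4/5) = −336/125, F'(4/5) = −277/25, so s_2 = (4/5) − (−336/125)/(−277/25) = 772/1385.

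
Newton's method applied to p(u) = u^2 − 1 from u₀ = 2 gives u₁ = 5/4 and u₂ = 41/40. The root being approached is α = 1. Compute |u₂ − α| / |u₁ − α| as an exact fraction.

u₁ − α = 5/4 − 1 = 1/4, so |u₁ − α| = 1/4.
u₂ − α = 41/40 − 1 = 1/40, so |u₂ − α| = 1/40.
Ratio = (1/40) / (1/4) = 1/10.

1/10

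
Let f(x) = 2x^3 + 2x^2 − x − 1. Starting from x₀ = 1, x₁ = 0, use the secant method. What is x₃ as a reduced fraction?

f(1) = 2, f(0) = −1. x₂ = 0 − (−1)·(0 − 1)/((−1) − 2) = 1/3.
f(0) = −1, f(1/3) = −28/27. x₃ = (1/3) − (−28/27)·((1/3) − 0)/((−28/27) − (−1)) = −9.

−9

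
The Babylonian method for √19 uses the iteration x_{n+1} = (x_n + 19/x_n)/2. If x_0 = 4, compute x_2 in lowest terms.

2441/560

x_1 = (4 + 19/4)/2 = 35/8.
x_2 = (35/8 + 19/(35/8))/2 = 2441/560.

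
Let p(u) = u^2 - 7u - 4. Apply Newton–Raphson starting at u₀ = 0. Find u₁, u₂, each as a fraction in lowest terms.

u₁ = -4/7, u₂ = -212/399

p'(u) = 2u - 7.
p(0) = -4, p'(0) = -7, so u₁ = 0 - (-4)/(-7) = -4/7.
p(-4/7) = 16/49, p'(-4/7) = -57/7, so u₂ = (-4/7) - (16/49)/(-57/7) = -212/399.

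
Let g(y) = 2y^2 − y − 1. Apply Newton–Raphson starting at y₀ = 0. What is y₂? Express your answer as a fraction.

g'(y) = 4y − 1.
g(0) = −1, g'(0) = −1, so y₁ = 0 − (−1)/(−1) = −1.
g(−1) = 2, g'(−1) = −5, so y₂ = (−1) − 2/(−5) = −3/5.

−3/5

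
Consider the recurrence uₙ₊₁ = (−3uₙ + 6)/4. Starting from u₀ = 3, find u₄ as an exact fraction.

u₁ = (−3·3 + 6)/4 = −3/4.
u₂ = (−3·(−3/4) + 6)/4 = 33/16.
u₃ = (−3·(33/16) + 6)/4 = −3/64.
u₄ = (−3·(−3/64) + 6)/4 = 393/256.

393/256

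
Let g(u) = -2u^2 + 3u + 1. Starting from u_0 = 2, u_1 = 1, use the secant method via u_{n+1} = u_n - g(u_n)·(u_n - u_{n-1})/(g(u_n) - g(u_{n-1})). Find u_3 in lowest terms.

13/7

g(2) = -1, g(1) = 2. u_2 = 1 - 2·(1 - 2)/(2 - (-1)) = 5/3.
g(1) = 2, g(5/3) = 4/9. u_3 = (5/3) - (4/9)·((5/3) - 1)/((4/9) - 2) = 13/7.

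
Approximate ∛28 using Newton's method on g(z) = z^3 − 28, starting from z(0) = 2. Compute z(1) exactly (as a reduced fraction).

11/3

g'(z) = 3z^2.
g(2) = −20, g'(2) = 12, so z(1) = 2 − (−20)/12 = 11/3.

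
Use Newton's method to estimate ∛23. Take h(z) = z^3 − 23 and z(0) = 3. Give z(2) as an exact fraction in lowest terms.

h'(z) = 3z^2.
h(3) = 4, h'(3) = 27, so z(1) = 3 − 4/27 = 77/27.
h(77/27) = 3824/19683, h'(77/27) = 5929/243, so z(2) = (77/27) − (3824/19683)/(5929/243) = 1365775/480249.

1365775/480249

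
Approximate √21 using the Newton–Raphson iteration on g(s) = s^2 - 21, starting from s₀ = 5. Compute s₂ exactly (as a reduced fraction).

g'(s) = 2s.
g(5) = 4, g'(5) = 10, so s₁ = 5 - 4/10 = 23/5.
g(23/5) = 4/25, g'(23/5) = 46/5, so s₂ = (23/5) - (4/25)/(46/5) = 527/115.

527/115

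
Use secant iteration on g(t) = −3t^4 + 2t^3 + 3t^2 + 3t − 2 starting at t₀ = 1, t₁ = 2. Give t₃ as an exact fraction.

g(1) = 3, g(2) = −16. t₂ = 2 − (−16)·(2 − 1)/((−16) − 3) = 22/19.
g(2) = −16, g(22/19) = 418080/130321. t₃ = (22/19) − (418080/130321)·((22/19) − 2)/((418080/130321) − (−16)) = 203158/156451.

203158/156451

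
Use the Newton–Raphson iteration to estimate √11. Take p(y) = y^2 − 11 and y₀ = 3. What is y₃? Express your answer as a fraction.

p'(y) = 2y.
p(3) = −2, p'(3) = 6, so y₁ = 3 − (−2)/6 = 10/3.
p(10/3) = 1/9, p'(10/3) = 20/3, so y₂ = (10/3) − (1/9)/(20/3) = 199/60.
p(199/60) = 1/3600, p'(199/60) = 199/30, so y₃ = (199/60) − (1/3600)/(199/30) = 79201/23880.

79201/23880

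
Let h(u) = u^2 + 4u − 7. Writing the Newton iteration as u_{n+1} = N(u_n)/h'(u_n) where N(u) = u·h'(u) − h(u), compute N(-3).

16

h'(u) = 2u + 4.
N(u) = u·h'(u) − h(u) = u·(2u + 4) − (u^2 + 4u − 7) = u^2 + 7.
N(-3) = 16.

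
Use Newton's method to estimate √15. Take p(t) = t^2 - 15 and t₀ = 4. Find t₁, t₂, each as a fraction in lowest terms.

p'(t) = 2t.
p(4) = 1, p'(4) = 8, so t₁ = 4 - 1/8 = 31/8.
p(31/8) = 1/64, p'(31/8) = 31/4, so t₂ = (31/8) - (1/64)/(31/4) = 1921/496.

t₁ = 31/8, t₂ = 1921/496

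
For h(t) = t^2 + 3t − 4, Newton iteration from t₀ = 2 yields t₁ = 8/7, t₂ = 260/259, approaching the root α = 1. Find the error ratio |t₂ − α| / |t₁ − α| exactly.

t₁ − α = 8/7 − 1 = 1/7, so |t₁ − α| = 1/7.
t₂ − α = 260/259 − 1 = 1/259, so |t₂ − α| = 1/259.
Ratio = (1/259) / (1/7) = 1/37.

1/37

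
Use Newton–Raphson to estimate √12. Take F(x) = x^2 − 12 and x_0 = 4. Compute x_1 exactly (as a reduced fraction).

F'(x) = 2x.
F(4) = 4, F'(4) = 8, so x_1 = 4 − 4/8 = 7/2.

7/2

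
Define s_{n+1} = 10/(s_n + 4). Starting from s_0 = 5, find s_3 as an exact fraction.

230/137

s_1 = 10/(5 + 4) = 10/9.
s_2 = 10/(10/9 + 4) = 45/23.
s_3 = 10/(45/23 + 4) = 230/137.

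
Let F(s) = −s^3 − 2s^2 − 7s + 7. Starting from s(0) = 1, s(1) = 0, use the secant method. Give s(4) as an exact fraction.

14390600/18767681

F(1) = −3, F(0) = 7. s(2) = 0 − 7·(0 − 1)/(7 − (−3)) = 7/10.
F(0) = 7, F(7/10) = 777/1000. s(3) = (7/10) − (777/1000)·((7/10) − 0)/((777/1000) − 7) = 100/127.
F(7/10) = 777/1000, F(100/127) = −491619/2048383. s(4) = (100/127) − (−491619/2048383)·((100/127) − (7/10))/((−491619/2048383) − (777/1000)) = 14390600/18767681.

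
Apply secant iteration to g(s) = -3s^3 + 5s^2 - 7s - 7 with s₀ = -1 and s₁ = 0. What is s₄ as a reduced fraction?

-4199475/6846463

g(-1) = 8, g(0) = -7. s₂ = 0 - (-7)·(0 - (-1))/((-7) - 8) = -7/15.
g(0) = -7, g(-7/15) = -2632/1125. s₃ = (-7/15) - (-2632/1125)·((-7/15) - 0)/((-2632/1125) - (-7)) = -75/107.
g(-7/15) = -2632/1125, g(-75/107) = 1710424/1225043. s₄ = (-75/107) - (1710424/1225043)·((-75/107) - (-7/15))/((1710424/1225043) - (-2632/1125)) = -4199475/6846463.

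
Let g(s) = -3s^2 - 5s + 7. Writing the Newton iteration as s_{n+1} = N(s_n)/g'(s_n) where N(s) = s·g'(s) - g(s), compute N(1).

g'(s) = -6s - 5.
N(s) = s·g'(s) - g(s) = s·(-6s - 5) - (-3s^2 - 5s + 7) = -3s^2 - 7.
N(1) = -10.

-10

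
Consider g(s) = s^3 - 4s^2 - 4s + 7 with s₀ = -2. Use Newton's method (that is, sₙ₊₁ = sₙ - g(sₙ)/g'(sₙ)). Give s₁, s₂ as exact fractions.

g'(s) = 3s^2 - 8s - 4.
g(-2) = -9, g'(-2) = 24, so s₁ = (-2) - (-9)/24 = -13/8.
g(-13/8) = -693/512, g'(-13/8) = 1083/64, so s₂ = (-13/8) - (-693/512)/(1083/64) = -2231/1444.

s₁ = -13/8, s₂ = -2231/1444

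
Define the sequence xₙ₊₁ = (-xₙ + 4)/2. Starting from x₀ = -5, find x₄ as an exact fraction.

15/16

x₁ = (-(-5) + 4)/2 = 9/2.
x₂ = (-(9/2) + 4)/2 = -1/4.
x₃ = (-(-1/4) + 4)/2 = 17/8.
x₄ = (-(17/8) + 4)/2 = 15/16.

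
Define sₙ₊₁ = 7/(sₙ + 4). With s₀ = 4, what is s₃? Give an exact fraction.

s₁ = 7/(4 + 4) = 7/8.
s₂ = 7/(7/8 + 4) = 56/39.
s₃ = 7/(56/39 + 4) = 273/212.

273/212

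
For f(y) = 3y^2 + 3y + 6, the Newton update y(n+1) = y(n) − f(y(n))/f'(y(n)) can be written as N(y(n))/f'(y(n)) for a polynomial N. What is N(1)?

−3

f'(y) = 6y + 3.
N(y) = y·f'(y) − f(y) = y·(6y + 3) − (3y^2 + 3y + 6) = 3y^2 − 6.
N(1) = −3.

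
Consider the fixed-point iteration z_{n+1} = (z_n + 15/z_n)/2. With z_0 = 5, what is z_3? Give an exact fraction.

z_1 = (5 + 15/5)/2 = 4.
z_2 = (4 + 15/4)/2 = 31/8.
z_3 = (31/8 + 15/(31/8))/2 = 1921/496.

1921/496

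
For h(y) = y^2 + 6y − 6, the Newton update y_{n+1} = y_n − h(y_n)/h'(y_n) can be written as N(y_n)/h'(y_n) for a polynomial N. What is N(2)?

10

h'(y) = 2y + 6.
N(y) = y·h'(y) − h(y) = y·(2y + 6) − (y^2 + 6y − 6) = y^2 + 6.
N(2) = 10.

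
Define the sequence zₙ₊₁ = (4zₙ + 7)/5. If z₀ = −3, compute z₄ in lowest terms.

363/125

z₁ = (4·(−3) + 7)/5 = −1.
z₂ = (4·(−1) + 7)/5 = 3/5.
z₃ = (4·(3/5) + 7)/5 = 47/25.
z₄ = (4·(47/25) + 7)/5 = 363/125.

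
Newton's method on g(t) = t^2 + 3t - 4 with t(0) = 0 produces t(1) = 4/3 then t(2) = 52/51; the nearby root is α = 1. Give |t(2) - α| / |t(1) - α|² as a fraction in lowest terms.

t(1) - α = 4/3 - 1 = 1/3, so |t(1) - α| = 1/3.
t(2) - α = 52/51 - 1 = 1/51, so |t(2) - α| = 1/51.
|t(1) - α|² = 1/9.
Ratio = (1/51) / (1/9) = 3/17.

3/17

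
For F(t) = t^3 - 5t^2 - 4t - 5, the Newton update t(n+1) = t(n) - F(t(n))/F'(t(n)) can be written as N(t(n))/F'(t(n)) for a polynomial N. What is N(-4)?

-203

F'(t) = 3t^2 - 10t - 4.
N(t) = t·F'(t) - F(t) = t·(3t^2 - 10t - 4) - (t^3 - 5t^2 - 4t - 5) = 2t^3 - 5t^2 + 5.
N(-4) = -203.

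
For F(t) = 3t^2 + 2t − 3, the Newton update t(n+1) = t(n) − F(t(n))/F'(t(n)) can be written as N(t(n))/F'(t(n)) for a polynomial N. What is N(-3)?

F'(t) = 6t + 2.
N(t) = t·F'(t) − F(t) = t·(6t + 2) − (3t^2 + 2t − 3) = 3t^2 + 3.
N(-3) = 30.

30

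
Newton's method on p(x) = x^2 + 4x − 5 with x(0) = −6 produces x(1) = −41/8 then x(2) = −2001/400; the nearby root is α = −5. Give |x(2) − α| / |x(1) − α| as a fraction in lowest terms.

x(1) − α = −41/8 − (−5) = −41/8 + 5 = −1/8, so |x(1) − α| = 1/8.
x(2) − α = −2001/400 − (−5) = −2001/400 + 5 = −1/400, so |x(2) − α| = 1/400.
Ratio = (1/400) / (1/8) = 1/50.

1/50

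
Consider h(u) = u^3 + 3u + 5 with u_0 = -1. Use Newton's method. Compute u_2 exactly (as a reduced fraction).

h'(u) = 3u^2 + 3.
h(-1) = 1, h'(-1) = 6, so u_1 = (-1) - 1/6 = -7/6.
h(-7/6) = -19/216, h'(-7/6) = 85/12, so u_2 = (-7/6) - (-19/216)/(85/12) = -883/765.

-883/765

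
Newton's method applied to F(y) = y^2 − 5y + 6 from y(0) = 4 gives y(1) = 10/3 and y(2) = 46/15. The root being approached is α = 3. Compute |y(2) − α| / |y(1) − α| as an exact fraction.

1/5

y(1) − α = 10/3 − 3 = 1/3, so |y(1) − α| = 1/3.
y(2) − α = 46/15 − 3 = 1/15, so |y(2) − α| = 1/15.
Ratio = (1/15) / (1/3) = 1/5.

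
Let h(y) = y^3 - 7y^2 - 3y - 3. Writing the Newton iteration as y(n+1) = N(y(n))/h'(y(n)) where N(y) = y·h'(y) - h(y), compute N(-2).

-41

h'(y) = 3y^2 - 14y - 3.
N(y) = y·h'(y) - h(y) = y·(3y^2 - 14y - 3) - (y^3 - 7y^2 - 3y - 3) = 2y^3 - 7y^2 + 3.
N(-2) = -41.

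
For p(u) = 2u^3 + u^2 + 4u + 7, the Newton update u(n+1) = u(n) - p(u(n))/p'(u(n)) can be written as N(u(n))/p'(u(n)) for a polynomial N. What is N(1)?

-2

p'(u) = 6u^2 + 2u + 4.
N(u) = u·p'(u) - p(u) = u·(6u^2 + 2u + 4) - (2u^3 + u^2 + 4u + 7) = 4u^3 + u^2 - 7.
N(1) = -2.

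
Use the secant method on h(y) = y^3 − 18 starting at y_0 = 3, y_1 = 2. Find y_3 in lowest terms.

h(3) = 9, h(2) = −10. y_2 = 2 − (−10)·(2 − 3)/((−10) − 9) = 48/19.
h(2) = −10, h(48/19) = −12870/6859. y_3 = (48/19) − (−12870/6859)·((48/19) − 2)/((−12870/6859) − (−10)) = 7377/2786.

7377/2786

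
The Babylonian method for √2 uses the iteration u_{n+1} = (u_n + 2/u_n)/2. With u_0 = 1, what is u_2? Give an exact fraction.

u_1 = (1 + 2/1)/2 = 3/2.
u_2 = (3/2 + 2/(3/2))/2 = 17/12.

17/12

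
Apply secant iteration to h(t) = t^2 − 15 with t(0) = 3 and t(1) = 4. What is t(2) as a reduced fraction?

h(3) = −6, h(4) = 1. t(2) = 4 − 1·(4 − 3)/(1 − (−6)) = 27/7.

27/7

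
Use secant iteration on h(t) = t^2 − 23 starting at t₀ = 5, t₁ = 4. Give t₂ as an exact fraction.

43/9

h(5) = 2, h(4) = −7. t₂ = 4 − (−7)·(4 − 5)/((−7) − 2) = 43/9.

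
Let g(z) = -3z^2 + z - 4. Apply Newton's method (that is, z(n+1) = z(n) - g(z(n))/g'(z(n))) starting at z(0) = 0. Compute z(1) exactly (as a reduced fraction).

g'(z) = -6z + 1.
g(0) = -4, g'(0) = 1, so z(1) = 0 - (-4)/1 = 4.

4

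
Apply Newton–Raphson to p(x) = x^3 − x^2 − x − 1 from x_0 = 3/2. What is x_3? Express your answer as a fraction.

p'(x) = 3x^2 − 2x − 1.
p(3/2) = −11/8, p'(3/2) = 11/4, so x_1 = (3/2) − (−11/8)/(11/4) = 2.
p(2) = 1, p'(2) = 7, so x_2 = 2 − 1/7 = 13/7.
p(13/7) = 34/343, p'(13/7) = 276/49, so x_3 = (13/7) − (34/343)/(276/49) = 1777/966.

1777/966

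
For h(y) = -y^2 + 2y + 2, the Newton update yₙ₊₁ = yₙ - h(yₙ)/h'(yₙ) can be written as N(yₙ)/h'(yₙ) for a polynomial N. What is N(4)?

-18

h'(y) = -2y + 2.
N(y) = y·h'(y) - h(y) = y·(-2y + 2) - (-y^2 + 2y + 2) = -y^2 - 2.
N(4) = -18.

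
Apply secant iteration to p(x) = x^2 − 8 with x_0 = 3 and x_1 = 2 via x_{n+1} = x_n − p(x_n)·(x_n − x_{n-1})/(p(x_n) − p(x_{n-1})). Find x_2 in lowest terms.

14/5

p(3) = 1, p(2) = −4. x_2 = 2 − (−4)·(2 − 3)/((−4) − 1) = 14/5.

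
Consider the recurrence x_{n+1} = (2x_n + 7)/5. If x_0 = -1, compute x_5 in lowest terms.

1437/625

x_1 = (2·(-1) + 7)/5 = 1.
x_2 = (2·1 + 7)/5 = 9/5.
x_3 = (2·(9/5) + 7)/5 = 53/25.
x_4 = (2·(53/25) + 7)/5 = 281/125.
x_5 = (2·(281/125) + 7)/5 = 1437/625.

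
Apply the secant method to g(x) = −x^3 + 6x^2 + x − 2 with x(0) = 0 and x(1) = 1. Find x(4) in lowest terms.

523/991

g(0) = −2, g(1) = 4. x(2) = 1 − 4·(1 − 0)/(4 − (−2)) = 1/3.
g(1) = 4, g(1/3) = −28/27. x(3) = (1/3) − (−28/27)·((1/3) − 1)/((−28/27) − 4) = 8/17.
g(1/3) = −28/27, g(8/17) = −1498/4913. x(4) = (8/17) − (−1498/4913)·((8/17) − (1/3))/((−1498/4913) − (−28/27)) = 523/991.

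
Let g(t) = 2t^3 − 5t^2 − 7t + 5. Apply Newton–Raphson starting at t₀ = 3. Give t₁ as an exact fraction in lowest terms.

58/17

g'(t) = 6t^2 − 10t − 7.
g(3) = −7, g'(3) = 17, so t₁ = 3 − (−7)/17 = 58/17.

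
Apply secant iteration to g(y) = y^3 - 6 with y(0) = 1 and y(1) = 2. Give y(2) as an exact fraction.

12/7

g(1) = -5, g(2) = 2. y(2) = 2 - 2·(2 - 1)/(2 - (-5)) = 12/7.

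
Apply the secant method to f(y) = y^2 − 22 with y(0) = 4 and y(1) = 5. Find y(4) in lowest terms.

1909/407

f(4) = −6, f(5) = 3. y(2) = 5 − 3·(5 − 4)/(3 − (−6)) = 14/3.
f(5) = 3, f(14/3) = −2/9. y(3) = (14/3) − (−2/9)·((14/3) − 5)/((−2/9) − 3) = 136/29.
f(14/3) = −2/9, f(136/29) = −6/841. y(4) = (136/29) − (−6/841)·((136/29) − (14/3))/((−6/841) − (−2/9)) = 1909/407.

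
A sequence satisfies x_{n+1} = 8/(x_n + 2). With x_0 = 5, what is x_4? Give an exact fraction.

x_1 = 8/(5 + 2) = 8/7.
x_2 = 8/(8/7 + 2) = 28/11.
x_3 = 8/(28/11 + 2) = 44/25.
x_4 = 8/(44/25 + 2) = 100/47.

100/47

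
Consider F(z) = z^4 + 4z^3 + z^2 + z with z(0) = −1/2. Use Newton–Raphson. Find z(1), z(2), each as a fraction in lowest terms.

F'(z) = 4z^3 + 12z^2 + 2z + 1.
F(−1/2) = −11/16, F'(−1/2) = 5/2, so z(1) = (−1/2) − (−11/16)/(5/2) = −9/40.
F(−9/40) = −556479/2560000, F'(−9/40) = 17791/16000, so z(2) = (−9/40) − (−556479/2560000)/(17791/16000) = −83997/2846560.

z(1) = −9/40, z(2) = −83997/2846560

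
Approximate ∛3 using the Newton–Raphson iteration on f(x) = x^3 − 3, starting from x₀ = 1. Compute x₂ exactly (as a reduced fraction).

f'(x) = 3x^2.
f(1) = −2, f'(1) = 3, so x₁ = 1 − (−2)/3 = 5/3.
f(5/3) = 44/27, f'(5/3) = 25/3, so x₂ = (5/3) − (44/27)/(25/3) = 331/225.

331/225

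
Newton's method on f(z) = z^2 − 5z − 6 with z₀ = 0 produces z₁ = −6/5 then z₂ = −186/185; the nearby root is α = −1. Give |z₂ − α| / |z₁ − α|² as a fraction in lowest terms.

5/37

z₁ − α = −6/5 − (−1) = −6/5 + 1 = −1/5, so |z₁ − α| = 1/5.
z₂ − α = −186/185 − (−1) = −186/185 + 1 = −1/185, so |z₂ − α| = 1/185.
|z₁ − α|² = 1/25.
Ratio = (1/185) / (1/25) = 5/37.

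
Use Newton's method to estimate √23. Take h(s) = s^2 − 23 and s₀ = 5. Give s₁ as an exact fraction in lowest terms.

24/5

h'(s) = 2s.
h(5) = 2, h'(5) = 10, so s₁ = 5 − 2/10 = 24/5.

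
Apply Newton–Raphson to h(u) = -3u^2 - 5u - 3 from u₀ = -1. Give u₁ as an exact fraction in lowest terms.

0

h'(u) = -6u - 5.
h(-1) = -1, h'(-1) = 1, so u₁ = (-1) - (-1)/1 = 0.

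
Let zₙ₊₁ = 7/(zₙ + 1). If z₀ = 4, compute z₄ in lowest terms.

329/131

z₁ = 7/(4 + 1) = 7/5.
z₂ = 7/(7/5 + 1) = 35/12.
z₃ = 7/(35/12 + 1) = 84/47.
z₄ = 7/(84/47 + 1) = 329/131.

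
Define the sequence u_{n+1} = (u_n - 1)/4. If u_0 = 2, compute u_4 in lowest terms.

u_1 = (2 - 1)/4 = 1/4.
u_2 = ((1/4) - 1)/4 = -3/16.
u_3 = ((-3/16) - 1)/4 = -19/64.
u_4 = ((-19/64) - 1)/4 = -83/256.

-83/256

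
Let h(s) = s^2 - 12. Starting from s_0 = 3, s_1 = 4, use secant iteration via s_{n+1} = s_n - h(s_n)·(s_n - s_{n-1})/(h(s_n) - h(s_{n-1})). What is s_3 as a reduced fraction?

h(3) = -3, h(4) = 4. s_2 = 4 - 4·(4 - 3)/(4 - (-3)) = 24/7.
h(4) = 4, h(24/7) = -12/49. s_3 = (24/7) - (-12/49)·((24/7) - 4)/((-12/49) - 4) = 45/13.

45/13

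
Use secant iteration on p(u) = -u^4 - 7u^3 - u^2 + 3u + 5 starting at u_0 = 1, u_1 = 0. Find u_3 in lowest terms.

1080/707

p(1) = -1, p(0) = 5. u_2 = 0 - 5·(0 - 1)/(5 - (-1)) = 5/6.
p(0) = 5, p(5/6) = 2945/1296. u_3 = (5/6) - (2945/1296)·((5/6) - 0)/((2945/1296) - 5) = 1080/707.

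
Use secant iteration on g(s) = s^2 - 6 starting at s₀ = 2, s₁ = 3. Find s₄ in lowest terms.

g(2) = -2, g(3) = 3. s₂ = 3 - 3·(3 - 2)/(3 - (-2)) = 12/5.
g(3) = 3, g(12/5) = -6/25. s₃ = (12/5) - (-6/25)·((12/5) - 3)/((-6/25) - 3) = 22/9.
g(12/5) = -6/25, g(22/9) = -2/81. s₄ = (22/9) - (-2/81)·((22/9) - (12/5))/((-2/81) - (-6/25)) = 267/109.

267/109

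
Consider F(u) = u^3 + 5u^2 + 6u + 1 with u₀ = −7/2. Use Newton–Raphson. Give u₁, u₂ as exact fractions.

F'(u) = 3u^2 + 10u + 6.
F(−7/2) = −13/8, F'(−7/2) = 31/4, so u₁ = (−7/2) − (−13/8)/(31/4) = −102/31.
F(−102/31) = −6929/29791, F'(−102/31) = 5358/961, so u₂ = (−102/31) − (−6929/29791)/(5358/961) = −539587/166098.

u₁ = −102/31, u₂ = −539587/166098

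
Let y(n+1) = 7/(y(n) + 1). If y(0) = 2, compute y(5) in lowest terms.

y(1) = 7/(2 + 1) = 7/3.
y(2) = 7/(7/3 + 1) = 21/10.
y(3) = 7/(21/10 + 1) = 70/31.
y(4) = 7/(70/31 + 1) = 217/101.
y(5) = 7/(217/101 + 1) = 707/318.

707/318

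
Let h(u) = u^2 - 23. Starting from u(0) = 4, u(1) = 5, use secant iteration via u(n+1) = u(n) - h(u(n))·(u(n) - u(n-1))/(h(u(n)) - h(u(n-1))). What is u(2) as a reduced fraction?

h(4) = -7, h(5) = 2. u(2) = 5 - 2·(5 - 4)/(2 - (-7)) = 43/9.

43/9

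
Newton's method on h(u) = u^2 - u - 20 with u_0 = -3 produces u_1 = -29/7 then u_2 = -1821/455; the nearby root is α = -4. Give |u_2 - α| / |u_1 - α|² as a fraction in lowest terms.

u_1 - α = -29/7 - (-4) = -29/7 + 4 = -1/7, so |u_1 - α| = 1/7.
u_2 - α = -1821/455 - (-4) = -1821/455 + 4 = -1/455, so |u_2 - α| = 1/455.
|u_1 - α|² = 1/49.
Ratio = (1/455) / (1/49) = 7/65.

7/65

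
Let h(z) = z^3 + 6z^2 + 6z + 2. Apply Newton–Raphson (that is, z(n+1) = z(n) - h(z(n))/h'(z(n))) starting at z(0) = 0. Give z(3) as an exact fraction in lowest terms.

h'(z) = 3z^2 + 12z + 6.
h(0) = 2, h'(0) = 6, so z(1) = 0 - 2/6 = -1/3.
h(-1/3) = 17/27, h'(-1/3) = 7/3, so z(2) = (-1/3) - (17/27)/(7/3) = -38/63.
h(-38/63) = 86122/250047, h'(-38/63) = -194/1323, so z(3) = (-38/63) - (86122/250047)/(-194/1323) = 32003/18333.

32003/18333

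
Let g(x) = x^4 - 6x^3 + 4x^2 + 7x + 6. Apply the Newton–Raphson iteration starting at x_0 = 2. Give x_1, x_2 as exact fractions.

x_1 = 38/17, x_2 = 3770342/1702193

g'(x) = 4x^3 - 18x^2 + 8x + 7.
g(2) = 4, g'(2) = -17, so x_1 = 2 - 4/(-17) = 38/17.
g(38/17) = -34560/83521, g'(38/17) = -100129/4913, so x_2 = (38/17) - (-34560/83521)/(-100129/4913) = 3770342/1702193.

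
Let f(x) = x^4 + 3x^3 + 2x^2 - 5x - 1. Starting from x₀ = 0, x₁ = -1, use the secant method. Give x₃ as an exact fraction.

-29/154

f(0) = -1, f(-1) = 4. x₂ = (-1) - 4·((-1) - 0)/(4 - (-1)) = -1/5.
f(-1) = 4, f(-1/5) = 36/625. x₃ = (-1/5) - (36/625)·((-1/5) - (-1))/((36/625) - 4) = -29/154.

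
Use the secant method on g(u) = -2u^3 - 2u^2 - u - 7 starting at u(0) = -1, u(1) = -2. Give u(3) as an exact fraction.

-223/125

g(-1) = -6, g(-2) = 3. u(2) = (-2) - 3·((-2) - (-1))/(3 - (-6)) = -5/3.
g(-2) = 3, g(-5/3) = -44/27. u(3) = (-5/3) - (-44/27)·((-5/3) - (-2))/((-44/27) - 3) = -223/125.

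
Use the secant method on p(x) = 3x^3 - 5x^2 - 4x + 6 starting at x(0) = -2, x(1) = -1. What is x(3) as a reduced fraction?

p(-2) = -30, p(-1) = 2. x(2) = (-1) - 2·((-1) - (-2))/(2 - (-30)) = -17/16.
p(-1) = 2, p(-17/16) = 4125/4096. x(3) = (-17/16) - (4125/4096)·((-17/16) - (-1))/((4125/4096) - 2) = -4579/4067.

-4579/4067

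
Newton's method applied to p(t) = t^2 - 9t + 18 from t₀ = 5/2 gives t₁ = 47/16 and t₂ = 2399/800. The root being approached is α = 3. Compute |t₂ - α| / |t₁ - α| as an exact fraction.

t₁ - α = 47/16 - 3 = -1/16, so |t₁ - α| = 1/16.
t₂ - α = 2399/800 - 3 = -1/800, so |t₂ - α| = 1/800.
Ratio = (1/800) / (1/16) = 1/50.

1/50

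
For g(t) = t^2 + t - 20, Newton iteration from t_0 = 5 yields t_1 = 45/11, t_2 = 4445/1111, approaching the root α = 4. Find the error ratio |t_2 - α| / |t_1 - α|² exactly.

11/101

t_1 - α = 45/11 - 4 = 1/11, so |t_1 - α| = 1/11.
t_2 - α = 4445/1111 - 4 = 1/1111, so |t_2 - α| = 1/1111.
|t_1 - α|² = 1/121.
Ratio = (1/1111) / (1/121) = 11/101.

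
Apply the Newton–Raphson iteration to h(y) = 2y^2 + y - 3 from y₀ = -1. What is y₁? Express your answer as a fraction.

-5/3

h'(y) = 4y + 1.
h(-1) = -2, h'(-1) = -3, so y₁ = (-1) - (-2)/(-3) = -5/3.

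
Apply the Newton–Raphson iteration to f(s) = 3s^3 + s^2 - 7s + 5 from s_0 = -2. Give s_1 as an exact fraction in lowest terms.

f'(s) = 9s^2 + 2s - 7.
f(-2) = -1, f'(-2) = 25, so s_1 = (-2) - (-1)/25 = -49/25.

-49/25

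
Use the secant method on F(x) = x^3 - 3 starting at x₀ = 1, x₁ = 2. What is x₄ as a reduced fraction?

20671423/14273229

F(1) = -2, F(2) = 5. x₂ = 2 - 5·(2 - 1)/(5 - (-2)) = 9/7.
F(2) = 5, F(9/7) = -300/343. x₃ = (9/7) - (-300/343)·((9/7) - 2)/((-300/343) - 5) = 561/403.
F(9/7) = -300/343, F(561/403) = -19794000/65450827. x₄ = (561/403) - (-19794000/65450827)·((561/403) - (9/7))/((-19794000/65450827) - (-300/343)) = 20671423/14273229.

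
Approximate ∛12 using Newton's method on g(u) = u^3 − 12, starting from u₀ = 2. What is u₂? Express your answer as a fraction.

1010/441

g'(u) = 3u^2.
g(2) = −4, g'(2) = 12, so u₁ = 2 − (−4)/12 = 7/3.
g(7/3) = 19/27, g'(7/3) = 49/3, so u₂ = (7/3) − (19/27)/(49/3) = 1010/441.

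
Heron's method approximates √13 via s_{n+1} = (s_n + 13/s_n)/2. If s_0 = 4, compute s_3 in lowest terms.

s_1 = (4 + 13/4)/2 = 29/8.
s_2 = (29/8 + 13/(29/8))/2 = 1673/464.
s_3 = (1673/464 + 13/(1673/464))/2 = 5597777/1552544.

5597777/1552544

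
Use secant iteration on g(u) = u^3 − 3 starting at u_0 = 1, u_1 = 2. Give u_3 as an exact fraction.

g(1) = −2, g(2) = 5. u_2 = 2 − 5·(2 − 1)/(5 − (−2)) = 9/7.
g(2) = 5, g(9/7) = −300/343. u_3 = (9/7) − (−300/343)·((9/7) − 2)/((−300/343) − 5) = 561/403.

561/403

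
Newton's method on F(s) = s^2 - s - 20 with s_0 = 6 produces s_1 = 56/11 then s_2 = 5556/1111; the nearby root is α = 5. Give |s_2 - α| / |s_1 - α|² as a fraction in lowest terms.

11/101

s_1 - α = 56/11 - 5 = 1/11, so |s_1 - α| = 1/11.
s_2 - α = 5556/1111 - 5 = 1/1111, so |s_2 - α| = 1/1111.
|s_1 - α|² = 1/121.
Ratio = (1/1111) / (1/121) = 11/101.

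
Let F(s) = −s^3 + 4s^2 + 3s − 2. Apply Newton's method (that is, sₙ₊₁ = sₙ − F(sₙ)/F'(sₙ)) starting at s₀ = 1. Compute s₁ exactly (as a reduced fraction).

F'(s) = −3s^2 + 8s + 3.
F(1) = 4, F'(1) = 8, so s₁ = 1 − 4/8 = 1/2.

1/2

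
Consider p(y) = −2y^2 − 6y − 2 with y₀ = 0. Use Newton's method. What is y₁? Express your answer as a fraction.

−1/3

p'(y) = −4y − 6.
p(0) = −2, p'(0) = −6, so y₁ = 0 − (−2)/(−6) = −1/3.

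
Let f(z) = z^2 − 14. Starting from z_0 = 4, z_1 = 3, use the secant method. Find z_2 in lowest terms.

f(4) = 2, f(3) = −5. z_2 = 3 − (−5)·(3 − 4)/((−5) − 2) = 26/7.

26/7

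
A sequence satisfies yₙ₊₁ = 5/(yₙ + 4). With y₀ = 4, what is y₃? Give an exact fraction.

y₁ = 5/(4 + 4) = 5/8.
y₂ = 5/(5/8 + 4) = 40/37.
y₃ = 5/(40/37 + 4) = 185/188.

185/188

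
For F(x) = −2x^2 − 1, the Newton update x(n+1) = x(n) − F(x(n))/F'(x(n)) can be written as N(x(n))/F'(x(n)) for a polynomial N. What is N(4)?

F'(x) = −4x.
N(x) = x·F'(x) − F(x) = x·(−4x) − (−2x^2 − 1) = −2x^2 + 1.
N(4) = −31.

−31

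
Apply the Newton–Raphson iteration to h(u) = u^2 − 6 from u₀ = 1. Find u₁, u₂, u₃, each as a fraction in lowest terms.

u₁ = 7/2, u₂ = 73/28, u₃ = 10033/4088

h'(u) = 2u.
h(1) = −5, h'(1) = 2, so u₁ = 1 − (−5)/2 = 7/2.
h(7/2) = 25/4, h'(7/2) = 7, so u₂ = (7/2) − (25/4)/7 = 73/28.
h(73/28) = 625/784, h'(73/28) = 73/14, so u₃ = (73/28) − (625/784)/(73/14) = 10033/4088.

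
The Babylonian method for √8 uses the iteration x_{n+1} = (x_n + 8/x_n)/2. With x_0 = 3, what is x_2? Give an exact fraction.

x_1 = (3 + 8/3)/2 = 17/6.
x_2 = (17/6 + 8/(17/6))/2 = 577/204.

577/204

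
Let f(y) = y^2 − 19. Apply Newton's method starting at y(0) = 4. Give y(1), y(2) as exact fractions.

f'(y) = 2y.
f(4) = −3, f'(4) = 8, so y(1) = 4 − (−3)/8 = 35/8.
f(35/8) = 9/64, f'(35/8) = 35/4, so y(2) = (35/8) − (9/64)/(35/4) = 2441/560.

y(1) = 35/8, y(2) = 2441/560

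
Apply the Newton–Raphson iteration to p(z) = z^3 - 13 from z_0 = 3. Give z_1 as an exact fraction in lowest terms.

67/27

p'(z) = 3z^2.
p(3) = 14, p'(3) = 27, so z_1 = 3 - 14/27 = 67/27.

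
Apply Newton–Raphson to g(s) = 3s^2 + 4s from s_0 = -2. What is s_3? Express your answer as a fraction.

g'(s) = 6s + 4.
g(-2) = 4, g'(-2) = -8, so s_1 = (-2) - 4/(-8) = -3/2.
g(-3/2) = 3/4, g'(-3/2) = -5, so s_2 = (-3/2) - (3/4)/(-5) = -27/20.
g(-27/20) = 27/400, g'(-27/20) = -41/10, so s_3 = (-27/20) - (27/400)/(-41/10) = -2187/1640.

-2187/1640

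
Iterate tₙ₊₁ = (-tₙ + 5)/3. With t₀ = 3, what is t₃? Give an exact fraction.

t₁ = (-3 + 5)/3 = 2/3.
t₂ = (-(2/3) + 5)/3 = 13/9.
t₃ = (-(13/9) + 5)/3 = 32/27.

32/27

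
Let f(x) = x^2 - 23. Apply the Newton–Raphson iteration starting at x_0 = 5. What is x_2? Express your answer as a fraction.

1151/240

f'(x) = 2x.
f(5) = 2, f'(5) = 10, so x_1 = 5 - 2/10 = 24/5.
f(24/5) = 1/25, f'(24/5) = 48/5, so x_2 = (24/5) - (1/25)/(48/5) = 1151/240.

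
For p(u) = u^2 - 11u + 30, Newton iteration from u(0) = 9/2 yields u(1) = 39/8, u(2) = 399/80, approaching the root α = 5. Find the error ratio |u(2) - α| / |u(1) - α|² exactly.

u(1) - α = 39/8 - 5 = -1/8, so |u(1) - α| = 1/8.
u(2) - α = 399/80 - 5 = -1/80, so |u(2) - α| = 1/80.
|u(1) - α|² = 1/64.
Ratio = (1/80) / (1/64) = 4/5.

4/5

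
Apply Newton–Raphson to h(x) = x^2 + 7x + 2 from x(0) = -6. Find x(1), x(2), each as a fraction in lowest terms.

h'(x) = 2x + 7.
h(-6) = -4, h'(-6) = -5, so x(1) = (-6) - (-4)/(-5) = -34/5.
h(-34/5) = 16/25, h'(-34/5) = -33/5, so x(2) = (-34/5) - (16/25)/(-33/5) = -1106/165.

x(1) = -34/5, x(2) = -1106/165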